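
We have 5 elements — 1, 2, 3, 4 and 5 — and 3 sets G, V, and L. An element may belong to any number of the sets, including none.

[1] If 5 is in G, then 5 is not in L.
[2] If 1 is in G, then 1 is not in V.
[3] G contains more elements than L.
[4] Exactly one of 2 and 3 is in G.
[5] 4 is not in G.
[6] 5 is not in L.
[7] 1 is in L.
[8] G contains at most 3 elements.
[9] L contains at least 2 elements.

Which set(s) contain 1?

1: G, L

From (5): 4 ∉ G.
From (6): 5 ∉ L.
From (7): 1 ∈ L.
Suppose 1 ∉ G: no assignment then satisfies all the clues, so 1 ∈ G.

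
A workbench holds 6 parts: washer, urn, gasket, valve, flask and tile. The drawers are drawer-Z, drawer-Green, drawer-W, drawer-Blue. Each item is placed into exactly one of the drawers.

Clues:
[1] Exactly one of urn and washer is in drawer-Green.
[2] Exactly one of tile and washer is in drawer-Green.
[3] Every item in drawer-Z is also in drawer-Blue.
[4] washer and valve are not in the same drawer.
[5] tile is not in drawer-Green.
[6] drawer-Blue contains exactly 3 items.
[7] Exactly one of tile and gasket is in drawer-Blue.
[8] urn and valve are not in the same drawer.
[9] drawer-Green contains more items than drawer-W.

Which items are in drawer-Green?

drawer-Green = {gasket, washer}

From (5): tile ∉ drawer-Green.
(2) (exactly one): washer ∈ drawer-Green.
(4): valve ∉ drawer-Green.
(1) (exactly one): urn ∉ drawer-Green.
Suppose gasket ∉ drawer-Green: no assignment then satisfies all the clues, so gasket ∈ drawer-Green.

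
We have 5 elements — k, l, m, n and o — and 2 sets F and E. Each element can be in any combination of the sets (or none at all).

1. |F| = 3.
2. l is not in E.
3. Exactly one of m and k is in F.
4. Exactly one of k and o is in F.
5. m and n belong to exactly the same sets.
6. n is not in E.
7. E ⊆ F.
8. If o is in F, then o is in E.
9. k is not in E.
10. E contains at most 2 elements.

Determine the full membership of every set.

F = {m, n, o}; E = {o}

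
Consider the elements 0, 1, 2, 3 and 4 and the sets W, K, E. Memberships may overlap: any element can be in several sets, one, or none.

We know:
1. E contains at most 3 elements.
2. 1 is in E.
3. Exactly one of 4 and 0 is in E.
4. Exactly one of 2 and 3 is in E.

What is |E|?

3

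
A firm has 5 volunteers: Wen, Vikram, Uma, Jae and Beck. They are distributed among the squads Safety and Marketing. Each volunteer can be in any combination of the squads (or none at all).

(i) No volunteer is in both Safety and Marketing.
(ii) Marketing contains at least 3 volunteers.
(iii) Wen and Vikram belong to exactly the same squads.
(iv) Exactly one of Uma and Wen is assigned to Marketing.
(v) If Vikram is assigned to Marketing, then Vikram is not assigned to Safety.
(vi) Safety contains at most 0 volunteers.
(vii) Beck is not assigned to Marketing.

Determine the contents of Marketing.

Marketing = {Jae, Vikram, Wen}

From (vii): Beck ∉ Marketing.
(vi): Safety already has 0, so the rest are out.
Suppose Wen ∉ Marketing: no assignment then satisfies all the clues, so Wen ∈ Marketing.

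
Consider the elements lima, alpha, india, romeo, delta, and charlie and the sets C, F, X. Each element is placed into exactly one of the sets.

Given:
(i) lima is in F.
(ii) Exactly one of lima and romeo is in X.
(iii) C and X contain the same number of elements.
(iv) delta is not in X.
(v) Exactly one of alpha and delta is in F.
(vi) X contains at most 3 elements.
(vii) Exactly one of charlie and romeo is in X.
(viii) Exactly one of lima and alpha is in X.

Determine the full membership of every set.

C = {charlie, india}; F = {delta, lima}; X = {alpha, romeo}

From (i): lima ∈ F.
From (iv): delta ∉ X.
(ii) (exactly one): romeo ∈ X.
(vii) (exactly one): charlie ∉ X.
(viii) (exactly one): alpha ∈ X.
(v) (exactly one): delta ∈ F.
Suppose india ∉ C: no assignment then satisfies all the clues, so india ∈ C.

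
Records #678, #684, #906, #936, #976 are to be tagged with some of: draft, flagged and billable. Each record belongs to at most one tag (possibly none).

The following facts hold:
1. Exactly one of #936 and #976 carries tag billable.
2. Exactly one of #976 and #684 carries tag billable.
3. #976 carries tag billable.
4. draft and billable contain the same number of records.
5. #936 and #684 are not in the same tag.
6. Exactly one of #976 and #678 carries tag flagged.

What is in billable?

billable = {#976}

From (3): #976 ∈ billable.
(1) (exactly one): #936 ∉ billable.
(2) (exactly one): #684 ∉ billable.
(6) (exactly one): #678 ∈ flagged.
Suppose #906 ∈ billable: no assignment then satisfies all the clues, so #906 ∉ billable.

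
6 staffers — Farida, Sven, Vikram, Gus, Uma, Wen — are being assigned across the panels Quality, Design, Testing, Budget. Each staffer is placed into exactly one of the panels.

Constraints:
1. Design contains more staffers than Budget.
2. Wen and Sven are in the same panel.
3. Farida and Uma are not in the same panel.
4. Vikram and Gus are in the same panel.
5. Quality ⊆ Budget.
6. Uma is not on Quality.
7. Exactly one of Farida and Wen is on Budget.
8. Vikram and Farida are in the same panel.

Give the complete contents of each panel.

Quality = {}; Design = {Farida, Gus, Vikram}; Testing = {Uma}; Budget = {Sven, Wen}

From (6): Uma ∉ Quality.
Suppose Farida ∈ Quality: no assignment then satisfies all the clues, so Farida ∉ Quality.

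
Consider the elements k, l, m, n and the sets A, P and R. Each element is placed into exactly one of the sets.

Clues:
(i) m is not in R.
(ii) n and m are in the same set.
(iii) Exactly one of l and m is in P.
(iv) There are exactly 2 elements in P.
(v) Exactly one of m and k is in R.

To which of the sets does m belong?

From (i): m ∉ R.
(ii): n matches m: n ∉ R.
(v) (exactly one): k ∈ R.
Suppose m ∈ A: no assignment then satisfies all the clues, so m ∉ A.

m: P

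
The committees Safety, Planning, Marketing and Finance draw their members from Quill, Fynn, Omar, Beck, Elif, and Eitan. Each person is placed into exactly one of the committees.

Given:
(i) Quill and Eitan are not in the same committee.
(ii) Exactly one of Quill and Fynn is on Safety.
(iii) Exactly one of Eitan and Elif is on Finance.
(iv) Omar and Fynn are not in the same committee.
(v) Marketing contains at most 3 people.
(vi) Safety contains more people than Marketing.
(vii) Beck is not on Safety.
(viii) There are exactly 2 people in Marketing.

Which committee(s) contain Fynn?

Fynn: Marketing

From (vii): Beck ∉ Safety.
Suppose Fynn ∈ Safety: no assignment then satisfies all the clues, so Fynn ∉ Safety.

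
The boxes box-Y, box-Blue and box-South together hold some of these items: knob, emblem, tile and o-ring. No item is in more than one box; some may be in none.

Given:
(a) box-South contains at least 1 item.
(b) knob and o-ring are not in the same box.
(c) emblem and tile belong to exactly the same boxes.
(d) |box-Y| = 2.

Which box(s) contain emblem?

emblem: box-Y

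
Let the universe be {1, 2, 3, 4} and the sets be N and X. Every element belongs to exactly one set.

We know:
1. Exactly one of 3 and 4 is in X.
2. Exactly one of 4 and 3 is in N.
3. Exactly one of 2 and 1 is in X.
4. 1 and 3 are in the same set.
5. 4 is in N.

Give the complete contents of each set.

From (5): 4 ∈ N.
(1) (exactly one): 3 ∈ X.
(4): 1 matches 3: 1 ∉ N.
(4): 1 matches 3: 1 ∈ X.
(3) (exactly one): 2 ∉ X.
Only one set left: 2 ∈ N.

N = {2, 4}; X = {1, 3}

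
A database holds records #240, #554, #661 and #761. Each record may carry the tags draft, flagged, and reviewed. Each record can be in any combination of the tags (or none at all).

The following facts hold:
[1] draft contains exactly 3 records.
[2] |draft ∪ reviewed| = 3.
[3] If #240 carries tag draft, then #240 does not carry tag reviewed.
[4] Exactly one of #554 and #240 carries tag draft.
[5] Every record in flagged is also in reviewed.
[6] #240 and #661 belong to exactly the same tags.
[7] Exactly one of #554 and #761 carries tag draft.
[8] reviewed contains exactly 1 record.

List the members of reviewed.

reviewed = {#761}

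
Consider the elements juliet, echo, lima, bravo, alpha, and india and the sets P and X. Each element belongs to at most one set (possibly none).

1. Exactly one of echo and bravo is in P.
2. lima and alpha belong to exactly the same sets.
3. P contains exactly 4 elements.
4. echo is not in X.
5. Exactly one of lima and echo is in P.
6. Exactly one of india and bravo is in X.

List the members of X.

X = {india}

From (4): echo ∉ X.
Suppose juliet ∈ X: no assignment then satisfies all the clues, so juliet ∉ X.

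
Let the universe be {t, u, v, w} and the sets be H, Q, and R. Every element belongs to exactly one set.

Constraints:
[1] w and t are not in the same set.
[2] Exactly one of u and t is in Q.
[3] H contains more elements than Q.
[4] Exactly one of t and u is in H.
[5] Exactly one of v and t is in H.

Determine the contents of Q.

Q = {t}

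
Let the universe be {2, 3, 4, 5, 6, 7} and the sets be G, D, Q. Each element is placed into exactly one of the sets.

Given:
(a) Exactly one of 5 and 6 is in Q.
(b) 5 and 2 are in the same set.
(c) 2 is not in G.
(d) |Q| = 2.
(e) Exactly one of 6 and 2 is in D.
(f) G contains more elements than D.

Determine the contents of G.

G = {3, 4, 7}

From (c): 2 ∉ G.
(b): 5 matches 2: 5 ∉ G.
Suppose 3 ∉ G: no assignment then satisfies all the clues, so 3 ∈ G.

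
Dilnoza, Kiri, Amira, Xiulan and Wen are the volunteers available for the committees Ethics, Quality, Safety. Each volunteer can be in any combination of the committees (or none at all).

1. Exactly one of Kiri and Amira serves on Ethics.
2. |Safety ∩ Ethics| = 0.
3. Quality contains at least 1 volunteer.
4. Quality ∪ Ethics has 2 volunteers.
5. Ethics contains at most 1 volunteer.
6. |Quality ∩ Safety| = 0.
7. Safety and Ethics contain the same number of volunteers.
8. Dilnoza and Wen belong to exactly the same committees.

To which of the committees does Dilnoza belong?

Dilnoza: none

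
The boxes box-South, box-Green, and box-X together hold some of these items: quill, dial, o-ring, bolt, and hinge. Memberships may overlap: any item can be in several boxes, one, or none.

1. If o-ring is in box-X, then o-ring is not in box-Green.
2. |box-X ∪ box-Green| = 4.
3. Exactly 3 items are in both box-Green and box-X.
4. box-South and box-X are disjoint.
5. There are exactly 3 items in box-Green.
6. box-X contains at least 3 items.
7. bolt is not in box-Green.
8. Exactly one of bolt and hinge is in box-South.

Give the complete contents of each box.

box-South = {bolt}; box-Green = {dial, hinge, quill}; box-X = {dial, hinge, o-ring, quill}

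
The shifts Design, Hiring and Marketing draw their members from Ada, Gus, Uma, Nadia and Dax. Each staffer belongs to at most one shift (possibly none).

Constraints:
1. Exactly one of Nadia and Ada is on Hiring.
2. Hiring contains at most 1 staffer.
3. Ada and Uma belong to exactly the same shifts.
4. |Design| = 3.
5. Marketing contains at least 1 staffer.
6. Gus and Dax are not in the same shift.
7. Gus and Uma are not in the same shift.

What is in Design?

Design = {Ada, Dax, Uma}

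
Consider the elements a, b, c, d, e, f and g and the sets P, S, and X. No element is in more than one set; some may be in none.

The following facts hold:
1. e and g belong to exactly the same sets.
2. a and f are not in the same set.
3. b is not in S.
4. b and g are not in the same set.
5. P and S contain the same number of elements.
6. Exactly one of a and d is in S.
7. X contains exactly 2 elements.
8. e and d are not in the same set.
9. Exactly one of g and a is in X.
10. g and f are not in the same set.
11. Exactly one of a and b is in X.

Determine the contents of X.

X = {a, c}

From (3): b ∉ S.
Suppose a ∉ X: no assignment then satisfies all the clues, so a ∈ X.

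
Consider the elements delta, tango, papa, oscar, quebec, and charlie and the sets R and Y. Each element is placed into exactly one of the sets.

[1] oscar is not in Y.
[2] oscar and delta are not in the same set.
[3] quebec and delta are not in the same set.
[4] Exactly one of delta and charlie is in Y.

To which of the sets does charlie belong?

From (1): oscar ∉ Y.
Only one set left: oscar ∈ R.
(2): delta ∉ R.
Only one set left: delta ∈ Y.
(3): quebec ∉ Y.
(4) (exactly one): charlie ∉ Y.
Only one set left: quebec ∈ R.
Only one set left: charlie ∈ R.

charlie: R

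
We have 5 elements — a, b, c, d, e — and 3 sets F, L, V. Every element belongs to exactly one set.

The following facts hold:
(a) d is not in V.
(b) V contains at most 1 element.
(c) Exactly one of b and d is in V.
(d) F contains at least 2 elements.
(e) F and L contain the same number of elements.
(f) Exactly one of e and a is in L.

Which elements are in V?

V = {b}

From (a): d ∉ V.
(c) (exactly one): b ∈ V.
(b): V already has 1, so the rest are out.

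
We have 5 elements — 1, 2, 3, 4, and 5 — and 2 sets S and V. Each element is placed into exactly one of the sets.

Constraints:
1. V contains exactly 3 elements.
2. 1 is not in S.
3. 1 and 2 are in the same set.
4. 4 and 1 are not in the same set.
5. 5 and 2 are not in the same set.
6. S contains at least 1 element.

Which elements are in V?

V = {1, 2, 3}

From (2): 1 ∉ S.
(3): 2 matches 1: 2 ∉ S.
Only one set left: 1 ∈ V.
Only one set left: 2 ∈ V.
(4): 4 ∉ V.
(5): 5 ∉ V.
Only one set left: 4 ∈ S.
Only one set left: 5 ∈ S.
(1): only 3 candidates remain for V, so all are in.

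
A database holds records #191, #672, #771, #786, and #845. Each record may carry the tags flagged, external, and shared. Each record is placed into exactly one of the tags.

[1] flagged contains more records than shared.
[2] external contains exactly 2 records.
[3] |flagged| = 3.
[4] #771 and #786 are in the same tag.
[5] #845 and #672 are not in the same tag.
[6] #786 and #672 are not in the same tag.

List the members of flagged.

flagged = {#771, #786, #845}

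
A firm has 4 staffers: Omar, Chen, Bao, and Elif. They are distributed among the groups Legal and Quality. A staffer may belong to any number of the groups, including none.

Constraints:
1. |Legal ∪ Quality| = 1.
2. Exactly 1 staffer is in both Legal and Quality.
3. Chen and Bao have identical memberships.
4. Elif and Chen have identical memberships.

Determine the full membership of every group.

Legal = {Omar}; Quality = {Omar}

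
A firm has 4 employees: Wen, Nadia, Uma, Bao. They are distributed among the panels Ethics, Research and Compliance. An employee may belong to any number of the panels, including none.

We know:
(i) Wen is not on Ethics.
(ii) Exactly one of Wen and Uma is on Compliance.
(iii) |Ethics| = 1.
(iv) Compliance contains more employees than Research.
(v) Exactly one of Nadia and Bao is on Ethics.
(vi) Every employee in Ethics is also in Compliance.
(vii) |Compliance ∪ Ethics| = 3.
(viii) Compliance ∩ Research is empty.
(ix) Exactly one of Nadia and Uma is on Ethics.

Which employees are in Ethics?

Ethics = {Nadia}

From (i): Wen ∉ Ethics.
Suppose Nadia ∉ Ethics: no assignment then satisfies all the clues, so Nadia ∈ Ethics.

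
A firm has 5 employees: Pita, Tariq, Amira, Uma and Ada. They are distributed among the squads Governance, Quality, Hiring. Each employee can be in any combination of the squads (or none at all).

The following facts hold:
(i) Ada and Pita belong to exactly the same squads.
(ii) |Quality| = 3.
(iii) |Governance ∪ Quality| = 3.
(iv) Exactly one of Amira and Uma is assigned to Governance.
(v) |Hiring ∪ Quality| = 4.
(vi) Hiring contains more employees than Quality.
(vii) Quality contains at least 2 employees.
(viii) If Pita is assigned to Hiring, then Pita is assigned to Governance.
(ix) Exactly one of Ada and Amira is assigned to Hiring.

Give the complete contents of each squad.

Governance = {Ada, Pita, Uma}; Quality = {Ada, Pita, Uma}; Hiring = {Ada, Pita, Tariq, Uma}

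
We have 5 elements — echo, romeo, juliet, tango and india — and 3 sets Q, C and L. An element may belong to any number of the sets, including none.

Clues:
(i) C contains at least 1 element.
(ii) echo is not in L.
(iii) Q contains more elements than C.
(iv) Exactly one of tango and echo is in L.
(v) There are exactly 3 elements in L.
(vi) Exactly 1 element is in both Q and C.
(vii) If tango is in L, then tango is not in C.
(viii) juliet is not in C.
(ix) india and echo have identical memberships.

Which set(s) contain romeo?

romeo: C, L, Q

From (ii): echo ∉ L.
From (viii): juliet ∉ C.
(iv) (exactly one): tango ∈ L.
(vii): tango ∉ C.
(ix): india matches echo: india ∉ L.
(v): only 3 candidates remain for L, so all are in.
Suppose romeo ∉ Q: no assignment then satisfies all the clues, so romeo ∈ Q.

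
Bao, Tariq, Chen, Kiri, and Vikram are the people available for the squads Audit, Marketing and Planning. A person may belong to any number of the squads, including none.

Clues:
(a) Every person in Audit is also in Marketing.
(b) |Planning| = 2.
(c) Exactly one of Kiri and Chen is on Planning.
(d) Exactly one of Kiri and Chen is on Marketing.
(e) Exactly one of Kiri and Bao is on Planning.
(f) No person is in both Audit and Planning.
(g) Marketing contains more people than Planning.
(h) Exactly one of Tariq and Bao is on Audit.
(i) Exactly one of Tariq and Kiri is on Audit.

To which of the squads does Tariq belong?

Tariq: Audit, Marketing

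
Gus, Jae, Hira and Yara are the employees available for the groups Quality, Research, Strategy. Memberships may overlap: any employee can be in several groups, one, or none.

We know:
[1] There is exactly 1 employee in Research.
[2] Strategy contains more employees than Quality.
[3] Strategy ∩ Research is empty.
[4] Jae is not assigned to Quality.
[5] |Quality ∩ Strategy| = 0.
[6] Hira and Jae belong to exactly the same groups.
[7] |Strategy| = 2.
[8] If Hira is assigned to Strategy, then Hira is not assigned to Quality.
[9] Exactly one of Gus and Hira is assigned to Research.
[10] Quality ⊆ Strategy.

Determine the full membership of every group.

Quality = {}; Research = {Gus}; Strategy = {Hira, Jae}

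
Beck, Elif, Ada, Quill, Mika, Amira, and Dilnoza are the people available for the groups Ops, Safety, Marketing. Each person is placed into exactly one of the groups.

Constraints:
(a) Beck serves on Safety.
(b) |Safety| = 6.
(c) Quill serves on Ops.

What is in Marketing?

Marketing = {}

From (a): Beck ∈ Safety.
From (c): Quill ∈ Ops.
(b): only 6 candidates remain for Safety, so all are in.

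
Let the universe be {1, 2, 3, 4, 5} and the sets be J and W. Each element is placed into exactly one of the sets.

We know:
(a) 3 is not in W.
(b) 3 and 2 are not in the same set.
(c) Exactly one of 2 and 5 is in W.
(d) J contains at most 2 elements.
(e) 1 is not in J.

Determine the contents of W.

From (a): 3 ∉ W.
From (e): 1 ∉ J.
Only one set left: 1 ∈ W.
Only one set left: 3 ∈ J.
(b): 2 ∉ J.
Only one set left: 2 ∈ W.
(c) (exactly one): 5 ∉ W.
Only one set left: 5 ∈ J.
(d): J already has 2, so the rest are out.
Only one set left: 4 ∈ W.

W = {1, 2, 4}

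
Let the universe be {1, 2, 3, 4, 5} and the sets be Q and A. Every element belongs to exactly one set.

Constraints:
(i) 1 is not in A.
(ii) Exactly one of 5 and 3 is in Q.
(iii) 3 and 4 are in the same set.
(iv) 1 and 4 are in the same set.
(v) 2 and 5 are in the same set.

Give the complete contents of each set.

Q = {1, 3, 4}; A = {2, 5}

From (i): 1 ∉ A.
(iv): 4 matches 1: 4 ∉ A.
Only one set left: 1 ∈ Q.
Only one set left: 4 ∈ Q.
(iii): 3 matches 4: 3 ∈ Q.
(ii) (exactly one): 5 ∉ Q.
(v): 2 matches 5: 2 ∉ Q.
Only one set left: 2 ∈ A.
Only one set left: 5 ∈ A.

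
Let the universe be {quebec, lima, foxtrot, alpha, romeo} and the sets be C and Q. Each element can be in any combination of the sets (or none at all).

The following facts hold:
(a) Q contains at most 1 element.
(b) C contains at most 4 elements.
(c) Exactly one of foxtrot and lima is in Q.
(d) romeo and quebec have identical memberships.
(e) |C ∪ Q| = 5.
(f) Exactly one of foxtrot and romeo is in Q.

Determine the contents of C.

C = {alpha, lima, quebec, romeo}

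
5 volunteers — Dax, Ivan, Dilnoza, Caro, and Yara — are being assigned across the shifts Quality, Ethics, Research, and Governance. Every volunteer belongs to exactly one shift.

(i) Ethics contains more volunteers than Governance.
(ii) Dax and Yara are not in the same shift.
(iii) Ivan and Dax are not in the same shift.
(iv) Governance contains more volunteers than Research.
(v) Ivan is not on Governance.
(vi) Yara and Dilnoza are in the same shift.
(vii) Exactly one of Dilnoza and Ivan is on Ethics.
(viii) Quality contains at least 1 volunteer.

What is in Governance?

Governance = {Dax}

From (v): Ivan ∉ Governance.
Suppose Dax ∉ Governance: no assignment then satisfies all the clues, so Dax ∈ Governance.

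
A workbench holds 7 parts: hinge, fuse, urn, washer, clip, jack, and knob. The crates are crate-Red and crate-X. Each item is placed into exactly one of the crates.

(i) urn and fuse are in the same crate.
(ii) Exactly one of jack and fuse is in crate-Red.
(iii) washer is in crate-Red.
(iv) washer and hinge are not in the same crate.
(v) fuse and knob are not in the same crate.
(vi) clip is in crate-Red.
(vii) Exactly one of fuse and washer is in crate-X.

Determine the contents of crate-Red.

From (iii): washer ∈ crate-Red.
From (vi): clip ∈ crate-Red.
(iv): hinge ∉ crate-Red.
(vii) (exactly one): fuse ∈ crate-X.
Only one crate left: hinge ∈ crate-X.
(i): urn matches fuse: urn ∉ crate-Red.
(i): urn matches fuse: urn ∈ crate-X.
(ii) (exactly one): jack ∈ crate-Red.
(v): knob ∉ crate-X.
Only one crate left: knob ∈ crate-Red.

crate-Red = {clip, jack, knob, washer}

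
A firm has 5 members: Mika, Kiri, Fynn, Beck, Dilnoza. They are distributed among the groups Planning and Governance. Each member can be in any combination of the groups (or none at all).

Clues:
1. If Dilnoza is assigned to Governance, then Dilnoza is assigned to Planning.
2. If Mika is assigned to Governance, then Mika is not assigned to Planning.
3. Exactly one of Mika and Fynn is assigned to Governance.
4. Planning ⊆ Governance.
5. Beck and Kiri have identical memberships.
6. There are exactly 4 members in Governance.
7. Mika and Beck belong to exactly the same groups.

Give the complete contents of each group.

Planning = {Dilnoza}; Governance = {Beck, Dilnoza, Kiri, Mika}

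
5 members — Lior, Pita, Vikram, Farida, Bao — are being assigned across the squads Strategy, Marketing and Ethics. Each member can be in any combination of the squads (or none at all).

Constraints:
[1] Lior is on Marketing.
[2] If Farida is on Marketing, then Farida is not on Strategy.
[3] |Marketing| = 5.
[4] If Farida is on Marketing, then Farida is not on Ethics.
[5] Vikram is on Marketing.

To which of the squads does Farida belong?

From (1): Lior ∈ Marketing.
From (5): Vikram ∈ Marketing.
(3): only 5 candidates remain for Marketing, so all are in.
(4): Farida ∉ Ethics.
(2): Farida ∉ Strategy.

Farida: Marketing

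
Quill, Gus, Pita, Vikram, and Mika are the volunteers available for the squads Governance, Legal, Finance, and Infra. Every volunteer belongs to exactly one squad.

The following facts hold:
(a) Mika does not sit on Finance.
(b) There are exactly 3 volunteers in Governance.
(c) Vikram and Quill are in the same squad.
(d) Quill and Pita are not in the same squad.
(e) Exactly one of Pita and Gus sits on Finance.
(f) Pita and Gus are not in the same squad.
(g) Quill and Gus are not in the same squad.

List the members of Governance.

Governance = {Mika, Quill, Vikram}

From (a): Mika ∉ Finance.
Suppose Quill ∉ Governance: no assignment then satisfies all the clues, so Quill ∈ Governance.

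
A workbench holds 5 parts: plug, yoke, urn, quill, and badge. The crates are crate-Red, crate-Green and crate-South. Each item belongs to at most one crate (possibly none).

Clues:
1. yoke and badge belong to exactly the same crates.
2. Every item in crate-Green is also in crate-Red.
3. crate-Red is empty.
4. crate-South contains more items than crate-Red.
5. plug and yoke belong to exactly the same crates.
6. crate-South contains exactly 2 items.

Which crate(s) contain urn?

urn: crate-South

(3): crate-Red already has 0, so the rest are out.
(2) contrapositive: plug ∉ crate-Green.
(2) contrapositive: yoke ∉ crate-Green.
(2) contrapositive: urn ∉ crate-Green.
(2) contrapositive: quill ∉ crate-Green.
(2) contrapositive: badge ∉ crate-Green.
Suppose urn ∉ crate-South: no assignment then satisfies all the clues, so urn ∈ crate-South.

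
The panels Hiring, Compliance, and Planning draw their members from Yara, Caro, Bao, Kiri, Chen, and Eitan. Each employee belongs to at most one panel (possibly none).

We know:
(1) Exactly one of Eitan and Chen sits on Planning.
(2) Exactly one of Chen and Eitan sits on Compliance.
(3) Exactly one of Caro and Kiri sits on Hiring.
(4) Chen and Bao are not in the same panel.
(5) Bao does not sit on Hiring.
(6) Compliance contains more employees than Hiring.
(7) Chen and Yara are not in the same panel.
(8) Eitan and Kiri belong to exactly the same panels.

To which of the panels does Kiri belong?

Kiri: Compliance

From (5): Bao ∉ Hiring.
Suppose Kiri ∈ Hiring: no assignment then satisfies all the clues, so Kiri ∉ Hiring.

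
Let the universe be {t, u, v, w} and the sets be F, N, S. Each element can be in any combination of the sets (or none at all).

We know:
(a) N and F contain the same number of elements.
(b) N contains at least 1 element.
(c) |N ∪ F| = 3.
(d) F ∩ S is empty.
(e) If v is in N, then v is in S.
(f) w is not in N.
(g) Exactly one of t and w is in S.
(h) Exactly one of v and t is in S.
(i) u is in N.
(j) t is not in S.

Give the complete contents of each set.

From (f): w ∉ N.
From (i): u ∈ N.
From (j): t ∉ S.
(g) (exactly one): w ∈ S.
(h) (exactly one): v ∈ S.
(d) (disjoint): v ∉ F.
(d) (disjoint): w ∉ F.
Suppose t ∉ F: no assignment then satisfies all the clues, so t ∈ F.

F = {t, u}; N = {u, v}; S = {v, w}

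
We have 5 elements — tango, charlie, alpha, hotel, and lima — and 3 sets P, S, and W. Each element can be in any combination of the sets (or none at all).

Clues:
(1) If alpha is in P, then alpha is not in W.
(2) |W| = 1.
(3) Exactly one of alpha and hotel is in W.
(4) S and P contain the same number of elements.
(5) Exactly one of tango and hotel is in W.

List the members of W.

W = {hotel}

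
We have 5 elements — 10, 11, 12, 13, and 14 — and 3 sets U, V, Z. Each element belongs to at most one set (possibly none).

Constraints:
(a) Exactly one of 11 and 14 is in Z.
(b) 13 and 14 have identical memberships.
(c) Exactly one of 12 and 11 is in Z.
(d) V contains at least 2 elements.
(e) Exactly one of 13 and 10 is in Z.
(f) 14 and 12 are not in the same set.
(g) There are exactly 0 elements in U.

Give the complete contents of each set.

U = {}; V = {13, 14}; Z = {10, 11}

(g): U already has 0, so the rest are out.
Suppose 10 ∈ V: no assignment then satisfies all the clues, so 10 ∉ V.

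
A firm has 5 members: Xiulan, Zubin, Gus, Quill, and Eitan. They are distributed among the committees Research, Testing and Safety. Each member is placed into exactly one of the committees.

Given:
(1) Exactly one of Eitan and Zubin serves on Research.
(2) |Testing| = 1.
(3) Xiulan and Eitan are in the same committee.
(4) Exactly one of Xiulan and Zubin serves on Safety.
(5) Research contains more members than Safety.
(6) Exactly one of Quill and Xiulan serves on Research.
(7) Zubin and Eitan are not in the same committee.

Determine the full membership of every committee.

Research = {Eitan, Gus, Xiulan}; Testing = {Quill}; Safety = {Zubin}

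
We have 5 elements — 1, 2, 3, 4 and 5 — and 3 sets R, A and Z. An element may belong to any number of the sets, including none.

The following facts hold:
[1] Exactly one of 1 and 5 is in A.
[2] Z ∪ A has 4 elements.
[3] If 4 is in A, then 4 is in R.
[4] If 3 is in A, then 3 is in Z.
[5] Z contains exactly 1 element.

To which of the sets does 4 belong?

4: A, R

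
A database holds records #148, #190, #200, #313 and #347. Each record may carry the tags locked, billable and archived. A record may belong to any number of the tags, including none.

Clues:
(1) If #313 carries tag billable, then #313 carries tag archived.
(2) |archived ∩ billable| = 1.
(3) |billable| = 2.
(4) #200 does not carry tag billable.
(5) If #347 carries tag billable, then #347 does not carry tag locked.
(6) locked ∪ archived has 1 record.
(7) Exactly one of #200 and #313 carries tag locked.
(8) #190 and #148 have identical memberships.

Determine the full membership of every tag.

locked = {#313}; billable = {#313, #347}; archived = {#313}

From (4): #200 ∉ billable.
Suppose #148 ∈ locked: no assignment then satisfies all the clues, so #148 ∉ locked.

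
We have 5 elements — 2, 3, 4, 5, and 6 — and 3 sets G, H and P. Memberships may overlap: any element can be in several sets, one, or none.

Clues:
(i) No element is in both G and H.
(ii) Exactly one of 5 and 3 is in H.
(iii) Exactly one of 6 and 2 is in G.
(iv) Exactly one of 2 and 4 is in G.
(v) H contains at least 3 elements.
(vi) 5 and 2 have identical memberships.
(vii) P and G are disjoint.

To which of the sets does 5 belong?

5: G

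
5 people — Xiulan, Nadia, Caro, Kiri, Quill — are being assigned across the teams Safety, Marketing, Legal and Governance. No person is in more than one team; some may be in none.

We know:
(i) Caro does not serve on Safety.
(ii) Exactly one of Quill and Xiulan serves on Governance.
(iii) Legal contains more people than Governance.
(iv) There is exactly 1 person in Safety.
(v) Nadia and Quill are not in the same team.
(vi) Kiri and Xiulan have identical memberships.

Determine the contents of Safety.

Safety = {Nadia}

From (i): Caro ∉ Safety.
Suppose Xiulan ∈ Safety: no assignment then satisfies all the clues, so Xiulan ∉ Safety.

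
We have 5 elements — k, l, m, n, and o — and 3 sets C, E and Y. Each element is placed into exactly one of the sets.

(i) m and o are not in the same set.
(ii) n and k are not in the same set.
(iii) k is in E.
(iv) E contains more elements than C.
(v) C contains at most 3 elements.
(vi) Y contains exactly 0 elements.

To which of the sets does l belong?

l: E

From (iii): k ∈ E.
(ii): n ∉ E.
(vi): Y already has 0, so the rest are out.
Only one set left: n ∈ C.
Suppose l ∈ C: no assignment then satisfies all the clues, so l ∉ C.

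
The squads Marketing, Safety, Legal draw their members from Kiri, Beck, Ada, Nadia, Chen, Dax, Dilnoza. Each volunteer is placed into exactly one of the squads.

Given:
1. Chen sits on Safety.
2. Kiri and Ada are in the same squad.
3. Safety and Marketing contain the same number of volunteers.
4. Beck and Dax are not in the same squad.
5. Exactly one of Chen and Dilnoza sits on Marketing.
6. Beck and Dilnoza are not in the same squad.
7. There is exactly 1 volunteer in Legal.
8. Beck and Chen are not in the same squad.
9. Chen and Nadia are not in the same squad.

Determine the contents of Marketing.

Marketing = {Dax, Dilnoza, Nadia}

From (1): Chen ∈ Safety.
(5) (exactly one): Dilnoza ∈ Marketing.
(6): Beck ∉ Marketing.
(8): Beck ∉ Safety.
(9): Nadia ∉ Safety.
Only one squad left: Beck ∈ Legal.
(4): Dax ∉ Legal.
(7): Legal already has 1, so the rest are out.
Only one squad left: Nadia ∈ Marketing.
Suppose Kiri ∈ Marketing: no assignment then satisfies all the clues, so Kiri ∉ Marketing.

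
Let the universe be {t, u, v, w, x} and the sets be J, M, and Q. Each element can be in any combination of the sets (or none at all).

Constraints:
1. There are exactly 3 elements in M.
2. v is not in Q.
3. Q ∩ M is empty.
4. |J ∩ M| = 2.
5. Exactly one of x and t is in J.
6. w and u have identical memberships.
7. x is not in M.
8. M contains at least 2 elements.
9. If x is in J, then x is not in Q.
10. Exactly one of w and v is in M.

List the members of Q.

Q = {}

From (2): v ∉ Q.
From (7): x ∉ M.
Suppose t ∈ Q: no assignment then satisfies all the clues, so t ∉ Q.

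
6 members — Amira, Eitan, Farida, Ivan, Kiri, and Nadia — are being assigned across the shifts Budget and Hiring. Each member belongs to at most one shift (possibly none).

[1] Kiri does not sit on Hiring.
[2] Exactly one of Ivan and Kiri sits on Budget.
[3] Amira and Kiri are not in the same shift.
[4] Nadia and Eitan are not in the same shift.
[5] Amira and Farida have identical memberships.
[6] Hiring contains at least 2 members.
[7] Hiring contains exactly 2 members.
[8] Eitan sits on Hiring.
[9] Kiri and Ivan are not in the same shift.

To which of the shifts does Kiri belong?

From (1): Kiri ∉ Hiring.
From (8): Eitan ∈ Hiring.
(4): Nadia ∉ Hiring.
Suppose Kiri ∉ Budget: no assignment then satisfies all the clues, so Kiri ∈ Budget.

Kiri: Budget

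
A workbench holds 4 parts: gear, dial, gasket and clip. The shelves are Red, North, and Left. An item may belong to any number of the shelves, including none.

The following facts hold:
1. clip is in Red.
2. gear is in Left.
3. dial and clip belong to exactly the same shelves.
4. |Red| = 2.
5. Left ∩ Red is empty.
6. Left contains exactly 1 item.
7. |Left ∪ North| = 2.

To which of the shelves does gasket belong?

gasket: North

From (1): clip ∈ Red.
From (2): gear ∈ Left.
(3): dial matches clip: dial ∈ Red.
(4): Red already has 2, so the rest are out.
(5) (disjoint): dial ∉ Left.
(5) (disjoint): clip ∉ Left.
(6): Left already has 1, so the rest are out.
Suppose gasket ∉ North: no assignment then satisfies all the clues, so gasket ∈ North.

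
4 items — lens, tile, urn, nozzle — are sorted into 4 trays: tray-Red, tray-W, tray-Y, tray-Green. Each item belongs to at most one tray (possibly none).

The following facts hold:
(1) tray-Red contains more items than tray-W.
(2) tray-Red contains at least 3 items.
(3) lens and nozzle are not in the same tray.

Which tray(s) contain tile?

tile: tray-Red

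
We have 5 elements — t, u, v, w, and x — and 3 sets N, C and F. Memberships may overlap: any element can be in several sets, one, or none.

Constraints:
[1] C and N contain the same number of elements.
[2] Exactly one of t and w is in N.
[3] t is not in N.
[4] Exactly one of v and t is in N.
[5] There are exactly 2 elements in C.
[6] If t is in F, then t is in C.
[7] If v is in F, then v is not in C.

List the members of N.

From (3): t ∉ N.
(2) (exactly one): w ∈ N.
(4) (exactly one): v ∈ N.
Suppose u ∈ N: no assignment then satisfies all the clues, so u ∉ N.

N = {v, w}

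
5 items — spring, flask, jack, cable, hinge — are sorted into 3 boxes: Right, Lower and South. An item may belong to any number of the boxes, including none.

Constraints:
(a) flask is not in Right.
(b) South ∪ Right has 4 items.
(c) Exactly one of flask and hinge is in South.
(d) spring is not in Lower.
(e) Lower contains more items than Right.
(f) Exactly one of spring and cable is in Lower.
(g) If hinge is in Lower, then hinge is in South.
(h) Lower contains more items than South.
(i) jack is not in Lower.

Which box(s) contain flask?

flask: Lower

From (a): flask ∉ Right.
From (d): spring ∉ Lower.
From (i): jack ∉ Lower.
(f) (exactly one): cable ∈ Lower.
Suppose flask ∉ Lower: no assignment then satisfies all the clues, so flask ∈ Lower.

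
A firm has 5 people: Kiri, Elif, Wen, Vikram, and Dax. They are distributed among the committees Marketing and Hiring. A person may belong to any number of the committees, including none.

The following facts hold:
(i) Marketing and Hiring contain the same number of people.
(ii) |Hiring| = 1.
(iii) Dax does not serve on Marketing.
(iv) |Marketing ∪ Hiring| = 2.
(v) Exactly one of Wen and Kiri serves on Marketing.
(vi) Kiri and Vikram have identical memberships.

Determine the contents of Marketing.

Marketing = {Wen}

From (iii): Dax ∉ Marketing.
Suppose Kiri ∈ Marketing: no assignment then satisfies all the clues, so Kiri ∉ Marketing.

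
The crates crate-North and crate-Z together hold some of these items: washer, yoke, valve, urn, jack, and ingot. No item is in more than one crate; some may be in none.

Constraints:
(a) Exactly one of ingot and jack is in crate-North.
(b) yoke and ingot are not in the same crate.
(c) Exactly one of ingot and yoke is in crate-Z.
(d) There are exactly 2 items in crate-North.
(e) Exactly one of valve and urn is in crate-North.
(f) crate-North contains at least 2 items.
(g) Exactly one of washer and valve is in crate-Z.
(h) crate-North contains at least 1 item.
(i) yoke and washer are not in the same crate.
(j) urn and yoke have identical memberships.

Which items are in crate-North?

crate-North = {jack, valve}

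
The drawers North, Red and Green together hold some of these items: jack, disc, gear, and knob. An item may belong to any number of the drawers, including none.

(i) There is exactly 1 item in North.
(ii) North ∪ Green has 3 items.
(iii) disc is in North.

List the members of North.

North = {disc}

From (iii): disc ∈ North.
(i): North already has 1, so the rest are out.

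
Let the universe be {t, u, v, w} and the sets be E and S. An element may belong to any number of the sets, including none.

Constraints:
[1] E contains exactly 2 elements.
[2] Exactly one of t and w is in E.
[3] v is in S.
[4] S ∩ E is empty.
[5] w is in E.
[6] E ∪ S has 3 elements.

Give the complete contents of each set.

E = {u, w}; S = {v}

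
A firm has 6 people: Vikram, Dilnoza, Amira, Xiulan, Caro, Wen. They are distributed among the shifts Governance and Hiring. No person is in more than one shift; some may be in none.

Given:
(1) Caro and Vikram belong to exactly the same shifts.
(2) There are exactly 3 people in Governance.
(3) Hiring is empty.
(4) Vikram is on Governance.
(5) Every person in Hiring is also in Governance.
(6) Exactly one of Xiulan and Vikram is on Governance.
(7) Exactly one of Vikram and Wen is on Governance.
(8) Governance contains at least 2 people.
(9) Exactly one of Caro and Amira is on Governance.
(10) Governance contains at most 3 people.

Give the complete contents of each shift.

From (4): Vikram ∈ Governance.
(1): Caro matches Vikram: Caro ∈ Governance.
(3): Hiring already has 0, so the rest are out.
(6) (exactly one): Xiulan ∉ Governance.
(7) (exactly one): Wen ∉ Governance.
(9) (exactly one): Amira ∉ Governance.
(2): only 3 candidates remain for Governance, so all are in.

Governance = {Caro, Dilnoza, Vikram}; Hiring = {}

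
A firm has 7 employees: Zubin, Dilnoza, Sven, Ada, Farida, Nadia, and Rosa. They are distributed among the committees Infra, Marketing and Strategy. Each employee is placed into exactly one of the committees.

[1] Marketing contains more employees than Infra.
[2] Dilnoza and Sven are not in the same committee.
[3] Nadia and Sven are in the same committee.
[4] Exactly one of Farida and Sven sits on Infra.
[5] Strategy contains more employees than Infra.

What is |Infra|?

1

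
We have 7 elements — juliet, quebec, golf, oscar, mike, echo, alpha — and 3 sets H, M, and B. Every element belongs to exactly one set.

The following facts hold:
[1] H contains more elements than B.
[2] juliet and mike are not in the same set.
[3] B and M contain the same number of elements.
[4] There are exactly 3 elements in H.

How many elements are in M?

2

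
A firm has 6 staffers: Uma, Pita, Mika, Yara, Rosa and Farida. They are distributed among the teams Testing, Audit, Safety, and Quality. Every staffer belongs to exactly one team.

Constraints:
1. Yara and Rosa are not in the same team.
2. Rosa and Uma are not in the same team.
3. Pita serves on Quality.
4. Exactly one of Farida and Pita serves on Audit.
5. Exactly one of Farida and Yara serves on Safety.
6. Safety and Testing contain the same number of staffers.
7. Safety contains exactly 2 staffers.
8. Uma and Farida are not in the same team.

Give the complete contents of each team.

Testing = {Mika, Rosa}; Audit = {Farida}; Safety = {Uma, Yara}; Quality = {Pita}

From (3): Pita ∈ Quality.
(4) (exactly one): Farida ∈ Audit.
(5) (exactly one): Yara ∈ Safety.
(8): Uma ∉ Audit.
(1): Rosa ∉ Safety.
Suppose Uma ∈ Testing: no assignment then satisfies all the clues, so Uma ∉ Testing.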